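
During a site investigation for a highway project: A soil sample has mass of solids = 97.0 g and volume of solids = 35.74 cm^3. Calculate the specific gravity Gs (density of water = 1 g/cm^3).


Using Gs = m_s / (V_s * rho_w)
Since rho_w = 1 g/cm^3:
Gs = 97.0 / 35.74
Gs = 2.714


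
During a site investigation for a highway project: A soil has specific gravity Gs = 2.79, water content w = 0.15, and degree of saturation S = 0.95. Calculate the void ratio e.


Using the relation e = Gs * w / S
e = 2.79 * 0.15 / 0.95
e = 0.4405


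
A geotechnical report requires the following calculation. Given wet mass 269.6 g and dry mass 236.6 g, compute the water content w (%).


Result: 13.95 %

Derivation:
Using w = (m_wet - m_dry) / m_dry * 100
m_wet - m_dry = 269.6 - 236.6 = 33.0 g
w = 33.0 / 236.6 * 100
w = 13.95 %


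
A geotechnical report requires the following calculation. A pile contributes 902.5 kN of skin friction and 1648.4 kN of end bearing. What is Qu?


Result: 2550.9 kN

Derivation:
Using Qu = Qf + Qb
Qu = 902.5 + 1648.4
Qu = 2550.9 kN


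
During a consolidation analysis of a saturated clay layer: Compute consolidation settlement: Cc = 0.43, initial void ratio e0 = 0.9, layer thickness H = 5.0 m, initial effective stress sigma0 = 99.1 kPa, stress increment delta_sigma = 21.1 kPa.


Using Sc = Cc * H / (1 + e0) * log10((sigma0 + delta_sigma) / sigma0)
Stress ratio = (99.1 + 21.1) / 99.1 = 1.21292
log10(1.21292) = 0.0838308
Cc * H / (1 + e0) = 0.43 * 5.0 / (1 + 0.9) = 1.13158
Sc = 1.13158 * 0.0838308
Sc = 0.0949 m


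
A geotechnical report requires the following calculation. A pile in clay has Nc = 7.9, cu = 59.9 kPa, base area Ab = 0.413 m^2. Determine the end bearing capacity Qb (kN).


Using Qb = Nc * cu * Ab
Qb = 7.9 * 59.9 * 0.413
Qb = 195.44 kN


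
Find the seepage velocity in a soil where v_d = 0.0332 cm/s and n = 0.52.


Using v_s = v_d / n
v_s = 0.0332 / 0.52
v_s = 0.06385 cm/s


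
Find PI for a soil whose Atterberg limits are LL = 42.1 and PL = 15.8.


Using PI = LL - PL
PI = 42.1 - 15.8
PI = 26.3


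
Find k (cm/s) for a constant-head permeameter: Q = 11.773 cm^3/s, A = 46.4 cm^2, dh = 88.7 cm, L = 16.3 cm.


Result: 0.046627 cm/s

Derivation:
Compute hydraulic gradient:
i = dh / L = 88.7 / 16.3 = 5.44172
Then apply Darcy's law:
k = Q / (A * i)
k = 11.773 / (46.4 * 5.44172)
k = 11.773 / 252.496
k = 0.046627 cm/s


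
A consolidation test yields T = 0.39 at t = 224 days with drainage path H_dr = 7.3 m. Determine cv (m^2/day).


Result: 0.09278 m^2/day

Derivation:
Using cv = T * H_dr^2 / t
H_dr^2 = 7.3^2 = 53.29
cv = 0.39 * 53.29 / 224
cv = 0.09278 m^2/day


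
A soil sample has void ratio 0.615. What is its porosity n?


Using the relation n = e / (1 + e)
n = 0.615 / (1 + 0.615)
n = 0.615 / 1.615
n = 0.3808


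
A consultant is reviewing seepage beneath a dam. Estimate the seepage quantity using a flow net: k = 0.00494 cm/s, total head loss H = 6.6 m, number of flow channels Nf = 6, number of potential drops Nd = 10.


Result: 0.0001956 m^3/s per m

Derivation:
Convert k to m/s for unit consistency with H:
k = 0.00494 cm/s = 0.00494 / 100 m/s = 4.94e-05 m/s
Using q = k * H * Nf / Nd
Nf / Nd = 6 / 10 = 0.6
q = 4.94e-05 * 6.6 * 0.6
q = 0.0001956 m^3/s per m


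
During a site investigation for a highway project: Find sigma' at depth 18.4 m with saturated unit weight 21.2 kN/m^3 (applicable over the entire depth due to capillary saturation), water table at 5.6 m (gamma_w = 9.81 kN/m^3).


Total stress = gamma_sat * depth
sigma = 21.2 * 18.4 = 390.08 kPa
Pore water pressure u = gamma_w * (depth - d_wt)
u = 9.81 * (18.4 - 5.6) = 125.568 kPa
Effective stress = sigma - u
sigma' = 390.08 - 125.568 = 264.51 kPa


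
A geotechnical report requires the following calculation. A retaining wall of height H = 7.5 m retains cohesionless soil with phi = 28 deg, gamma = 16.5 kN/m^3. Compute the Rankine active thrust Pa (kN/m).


Compute active earth pressure coefficient:
Ka = tan^2(45 - phi/2) = tan^2(31.0) = 0.361033
Compute active force:
Pa = 0.5 * Ka * gamma * H^2
Pa = 0.5 * 0.361033 * 16.5 * 7.5^2
Pa = 167.54 kN/m


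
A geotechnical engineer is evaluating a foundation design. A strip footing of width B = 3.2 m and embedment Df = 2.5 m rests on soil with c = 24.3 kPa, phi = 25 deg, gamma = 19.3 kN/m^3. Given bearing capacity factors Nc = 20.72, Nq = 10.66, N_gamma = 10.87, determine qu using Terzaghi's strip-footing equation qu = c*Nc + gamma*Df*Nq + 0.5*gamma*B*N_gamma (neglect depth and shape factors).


Result: 1353.51 kPa

Derivation:
Compute qu = c*Nc + gamma*Df*Nq + 0.5*gamma*B*N_gamma
Term 1: 24.3 * 20.72 = 503.496
Term 2: 19.3 * 2.5 * 10.66 = 514.345
Term 3: 0.5 * 19.3 * 3.2 * 10.87 = 335.6656
qu = 503.496 + 514.345 + 335.6656
qu = 1353.51 kPa


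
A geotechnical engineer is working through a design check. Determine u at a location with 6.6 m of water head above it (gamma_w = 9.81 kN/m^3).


Using u = gamma_w * h_w
u = 9.81 * 6.6
u = 64.75 kPa


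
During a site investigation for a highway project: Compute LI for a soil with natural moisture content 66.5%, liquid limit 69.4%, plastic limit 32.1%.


Result: 0.922

Derivation:
First compute the plasticity index:
PI = LL - PL = 69.4 - 32.1 = 37.3
Then compute the liquidity index:
LI = (w - PL) / PI
LI = (66.5 - 32.1) / 37.3
LI = 0.922


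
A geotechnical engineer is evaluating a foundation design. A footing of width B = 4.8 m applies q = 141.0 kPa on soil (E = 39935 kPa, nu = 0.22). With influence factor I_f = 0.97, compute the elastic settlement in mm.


Using Se = q * B * (1 - nu^2) * I_f / E
1 - nu^2 = 1 - 0.22^2 = 0.9516
Se = 141.0 * 4.8 * 0.9516 * 0.97 / 39935
Se = 0.015643 m
Convert to mm: Se = 0.015643 * 1000 = 15.643 mm


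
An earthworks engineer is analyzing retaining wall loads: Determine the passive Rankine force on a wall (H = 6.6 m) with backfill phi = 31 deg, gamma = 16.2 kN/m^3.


Result: 1102.27 kN/m

Derivation:
Compute passive earth pressure coefficient:
Kp = tan^2(45 + phi/2) = tan^2(60.5) = 3.124035
Compute passive force:
Pp = 0.5 * Kp * gamma * H^2
Pp = 0.5 * 3.124035 * 16.2 * 6.6^2
Pp = 1102.27 kN/m


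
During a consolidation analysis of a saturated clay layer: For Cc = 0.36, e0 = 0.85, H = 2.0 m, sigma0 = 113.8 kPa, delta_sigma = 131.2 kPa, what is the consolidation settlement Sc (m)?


Using Sc = Cc * H / (1 + e0) * log10((sigma0 + delta_sigma) / sigma0)
Stress ratio = (113.8 + 131.2) / 113.8 = 2.1529
log10(2.1529) = 0.333024
Cc * H / (1 + e0) = 0.36 * 2.0 / (1 + 0.85) = 0.389189
Sc = 0.389189 * 0.333024
Sc = 0.1296 m


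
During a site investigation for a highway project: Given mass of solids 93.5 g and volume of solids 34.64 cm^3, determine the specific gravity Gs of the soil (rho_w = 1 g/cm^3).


Result: 2.699

Derivation:
Using Gs = m_s / (V_s * rho_w)
Since rho_w = 1 g/cm^3:
Gs = 93.5 / 34.64
Gs = 2.699


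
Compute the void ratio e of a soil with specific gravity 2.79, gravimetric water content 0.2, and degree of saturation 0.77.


Using the relation e = Gs * w / S
e = 2.79 * 0.2 / 0.77
e = 0.7247


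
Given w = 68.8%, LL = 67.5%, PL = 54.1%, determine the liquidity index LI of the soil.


Result: 1.097

Derivation:
First compute the plasticity index:
PI = LL - PL = 67.5 - 54.1 = 13.4
Then compute the liquidity index:
LI = (w - PL) / PI
LI = (68.8 - 54.1) / 13.4
LI = 1.097


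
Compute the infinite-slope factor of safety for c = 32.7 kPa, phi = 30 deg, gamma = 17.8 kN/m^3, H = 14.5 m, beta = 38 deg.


Result: 1.0

Derivation:
Using Fs = c / (gamma*H*sin(beta)*cos(beta)) + tan(phi)/tan(beta)
Cohesion contribution = 32.7 / (17.8*14.5*sin(38)*cos(38))
Cohesion contribution = 0.261147
Friction contribution = tan(30)/tan(38) = 0.738975
Fs = 0.261147 + 0.738975
Fs = 1.0


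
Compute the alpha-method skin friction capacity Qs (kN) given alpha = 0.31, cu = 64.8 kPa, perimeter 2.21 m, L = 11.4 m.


Result: 506.1 kN

Derivation:
Using Qs = alpha * cu * perimeter * L
Qs = 0.31 * 64.8 * 2.21 * 11.4
Qs = 506.1 kN


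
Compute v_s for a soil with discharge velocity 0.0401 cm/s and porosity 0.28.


Using v_s = v_d / n
v_s = 0.0401 / 0.28
v_s = 0.14321 cm/s


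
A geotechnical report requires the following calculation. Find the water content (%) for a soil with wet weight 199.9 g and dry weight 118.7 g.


Result: 68.41 %

Derivation:
Using w = (m_wet - m_dry) / m_dry * 100
m_wet - m_dry = 199.9 - 118.7 = 81.2 g
w = 81.2 / 118.7 * 100
w = 68.41 %


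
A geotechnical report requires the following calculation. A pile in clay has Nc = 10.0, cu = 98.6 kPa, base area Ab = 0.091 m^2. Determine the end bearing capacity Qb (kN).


Result: 89.73 kN

Derivation:
Using Qb = Nc * cu * Ab
Qb = 10.0 * 98.6 * 0.091
Qb = 89.73 kN


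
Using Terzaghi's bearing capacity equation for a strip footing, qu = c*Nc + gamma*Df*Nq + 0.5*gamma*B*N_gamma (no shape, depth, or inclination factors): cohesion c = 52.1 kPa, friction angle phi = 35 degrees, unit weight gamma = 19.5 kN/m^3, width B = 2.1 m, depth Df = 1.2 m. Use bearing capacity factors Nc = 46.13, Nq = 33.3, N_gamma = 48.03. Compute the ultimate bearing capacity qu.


Result: 4166.01 kPa

Derivation:
Compute qu = c*Nc + gamma*Df*Nq + 0.5*gamma*B*N_gamma
Term 1: 52.1 * 46.13 = 2403.373
Term 2: 19.5 * 1.2 * 33.3 = 779.22
Term 3: 0.5 * 19.5 * 2.1 * 48.03 = 983.41425
qu = 2403.373 + 779.22 + 983.41425
qu = 4166.01 kPa


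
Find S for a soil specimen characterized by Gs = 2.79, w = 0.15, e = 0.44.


Result: 0.9511

Derivation:
Using S = Gs * w / e
S = 2.79 * 0.15 / 0.44
S = 0.9511


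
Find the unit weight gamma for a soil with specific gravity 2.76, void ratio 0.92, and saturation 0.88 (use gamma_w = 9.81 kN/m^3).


Using gamma = gamma_w * (Gs + S*e) / (1 + e)
Numerator: Gs + S*e = 2.76 + 0.88*0.92 = 3.5696
Denominator: 1 + e = 1 + 0.92 = 1.92
gamma = 9.81 * 3.5696 / 1.92
gamma = 18.238 kN/m^3


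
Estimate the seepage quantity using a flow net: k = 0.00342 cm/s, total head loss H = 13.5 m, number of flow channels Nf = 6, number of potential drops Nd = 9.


Result: 0.0003078 m^3/s per m

Derivation:
Convert k to m/s for unit consistency with H:
k = 0.00342 cm/s = 0.00342 / 100 m/s = 3.42e-05 m/s
Using q = k * H * Nf / Nd
Nf / Nd = 6 / 9 = 0.6667
q = 3.42e-05 * 13.5 * 0.6667
q = 0.0003078 m^3/s per m


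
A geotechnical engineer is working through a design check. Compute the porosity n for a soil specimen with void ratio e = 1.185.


Using the relation n = e / (1 + e)
n = 1.185 / (1 + 1.185)
n = 1.185 / 2.185
n = 0.5423


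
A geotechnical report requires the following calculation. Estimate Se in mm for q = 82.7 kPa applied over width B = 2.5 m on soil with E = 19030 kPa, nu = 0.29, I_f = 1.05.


Result: 10.448 mm

Derivation:
Using Se = q * B * (1 - nu^2) * I_f / E
1 - nu^2 = 1 - 0.29^2 = 0.9159
Se = 82.7 * 2.5 * 0.9159 * 1.05 / 19030
Se = 0.010448 m
Convert to mm: Se = 0.010448 * 1000 = 10.448 mm


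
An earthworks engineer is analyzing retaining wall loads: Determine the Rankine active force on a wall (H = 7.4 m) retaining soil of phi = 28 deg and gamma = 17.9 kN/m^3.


Compute active earth pressure coefficient:
Ka = tan^2(45 - phi/2) = tan^2(31.0) = 0.361033
Compute active force:
Pa = 0.5 * Ka * gamma * H^2
Pa = 0.5 * 0.361033 * 17.9 * 7.4^2
Pa = 176.94 kN/m


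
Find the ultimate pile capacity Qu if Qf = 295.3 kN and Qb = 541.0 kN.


Using Qu = Qf + Qb
Qu = 295.3 + 541.0
Qu = 836.3 kN


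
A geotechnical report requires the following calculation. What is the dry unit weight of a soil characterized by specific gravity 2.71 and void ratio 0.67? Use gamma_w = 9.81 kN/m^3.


Result: 15.919 kN/m^3

Derivation:
Using gamma_d = Gs * gamma_w / (1 + e)
gamma_d = 2.71 * 9.81 / (1 + 0.67)
gamma_d = 2.71 * 9.81 / 1.67
gamma_d = 15.919 kN/m^3


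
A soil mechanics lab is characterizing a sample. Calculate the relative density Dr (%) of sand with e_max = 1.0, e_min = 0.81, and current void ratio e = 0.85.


Using Dr = (e_max - e) / (e_max - e_min) * 100
e_max - e = 1.0 - 0.85 = 0.15
e_max - e_min = 1.0 - 0.81 = 0.19
Dr = 0.15 / 0.19 * 100
Dr = 78.95 %


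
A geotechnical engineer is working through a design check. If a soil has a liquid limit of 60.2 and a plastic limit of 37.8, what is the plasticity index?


Using PI = LL - PL
PI = 60.2 - 37.8
PI = 22.4


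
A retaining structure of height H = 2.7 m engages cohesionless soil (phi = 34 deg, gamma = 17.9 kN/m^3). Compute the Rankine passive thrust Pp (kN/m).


Compute passive earth pressure coefficient:
Kp = tan^2(45 + phi/2) = tan^2(62.0) = 3.537132
Compute passive force:
Pp = 0.5 * Kp * gamma * H^2
Pp = 0.5 * 3.537132 * 17.9 * 2.7^2
Pp = 230.78 kN/m


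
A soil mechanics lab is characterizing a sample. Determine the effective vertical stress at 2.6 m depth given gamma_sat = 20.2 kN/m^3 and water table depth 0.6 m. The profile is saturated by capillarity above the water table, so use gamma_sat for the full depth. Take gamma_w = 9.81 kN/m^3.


Total stress = gamma_sat * depth
sigma = 20.2 * 2.6 = 52.52 kPa
Pore water pressure u = gamma_w * (depth - d_wt)
u = 9.81 * (2.6 - 0.6) = 19.62 kPa
Effective stress = sigma - u
sigma' = 52.52 - 19.62 = 32.9 kPa


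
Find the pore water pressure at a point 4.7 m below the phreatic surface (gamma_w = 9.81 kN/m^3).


Result: 46.11 kPa

Derivation:
Using u = gamma_w * h_w
u = 9.81 * 4.7
u = 46.11 kPa


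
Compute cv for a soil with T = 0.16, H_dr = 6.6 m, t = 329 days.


Using cv = T * H_dr^2 / t
H_dr^2 = 6.6^2 = 43.56
cv = 0.16 * 43.56 / 329
cv = 0.02118 m^2/day


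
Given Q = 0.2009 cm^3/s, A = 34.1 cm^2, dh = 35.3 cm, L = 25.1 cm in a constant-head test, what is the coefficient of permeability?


Compute hydraulic gradient:
i = dh / L = 35.3 / 25.1 = 1.40637
Then apply Darcy's law:
k = Q / (A * i)
k = 0.2009 / (34.1 * 1.40637)
k = 0.2009 / 47.9574
k = 0.004189 cm/s


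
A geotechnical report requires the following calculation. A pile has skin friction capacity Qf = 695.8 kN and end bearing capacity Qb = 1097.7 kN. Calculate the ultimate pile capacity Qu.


Using Qu = Qf + Qb
Qu = 695.8 + 1097.7
Qu = 1793.5 kN


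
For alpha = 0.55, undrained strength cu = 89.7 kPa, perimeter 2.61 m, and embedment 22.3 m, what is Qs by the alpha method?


Using Qs = alpha * cu * perimeter * L
Qs = 0.55 * 89.7 * 2.61 * 22.3
Qs = 2871.45 kN


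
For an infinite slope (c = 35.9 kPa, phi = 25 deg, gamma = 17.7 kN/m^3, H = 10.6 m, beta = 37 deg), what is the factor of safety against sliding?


Result: 1.017

Derivation:
Using Fs = c / (gamma*H*sin(beta)*cos(beta)) + tan(phi)/tan(beta)
Cohesion contribution = 35.9 / (17.7*10.6*sin(37)*cos(37))
Cohesion contribution = 0.398111
Friction contribution = tan(25)/tan(37) = 0.618811
Fs = 0.398111 + 0.618811
Fs = 1.017


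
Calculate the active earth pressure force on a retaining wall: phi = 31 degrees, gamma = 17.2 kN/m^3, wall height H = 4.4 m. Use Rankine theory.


Result: 53.3 kN/m

Derivation:
Compute active earth pressure coefficient:
Ka = tan^2(45 - phi/2) = tan^2(29.5) = 0.320099
Compute active force:
Pa = 0.5 * Ka * gamma * H^2
Pa = 0.5 * 0.320099 * 17.2 * 4.4^2
Pa = 53.3 kN/m


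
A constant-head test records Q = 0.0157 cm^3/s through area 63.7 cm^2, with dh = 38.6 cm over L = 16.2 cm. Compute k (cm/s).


Result: 0.000103 cm/s

Derivation:
Compute hydraulic gradient:
i = dh / L = 38.6 / 16.2 = 2.38272
Then apply Darcy's law:
k = Q / (A * i)
k = 0.0157 / (63.7 * 2.38272)
k = 0.0157 / 151.779
k = 0.000103 cm/s


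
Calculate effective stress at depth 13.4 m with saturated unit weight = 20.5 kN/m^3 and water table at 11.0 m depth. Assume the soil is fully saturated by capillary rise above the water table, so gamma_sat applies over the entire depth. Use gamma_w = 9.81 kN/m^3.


Result: 251.16 kPa

Derivation:
Total stress = gamma_sat * depth
sigma = 20.5 * 13.4 = 274.7 kPa
Pore water pressure u = gamma_w * (depth - d_wt)
u = 9.81 * (13.4 - 11.0) = 23.544 kPa
Effective stress = sigma - u
sigma' = 274.7 - 23.544 = 251.16 kPa


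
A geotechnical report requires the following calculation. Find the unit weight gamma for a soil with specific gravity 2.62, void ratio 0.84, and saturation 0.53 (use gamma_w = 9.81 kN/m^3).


Using gamma = gamma_w * (Gs + S*e) / (1 + e)
Numerator: Gs + S*e = 2.62 + 0.53*0.84 = 3.0652
Denominator: 1 + e = 1 + 0.84 = 1.84
gamma = 9.81 * 3.0652 / 1.84
gamma = 16.342 kN/m^3


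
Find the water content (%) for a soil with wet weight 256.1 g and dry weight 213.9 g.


Using w = (m_wet - m_dry) / m_dry * 100
m_wet - m_dry = 256.1 - 213.9 = 42.2 g
w = 42.2 / 213.9 * 100
w = 19.73 %


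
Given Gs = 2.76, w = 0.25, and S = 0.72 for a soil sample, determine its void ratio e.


Result: 0.9583

Derivation:
Using the relation e = Gs * w / S
e = 2.76 * 0.25 / 0.72
e = 0.9583


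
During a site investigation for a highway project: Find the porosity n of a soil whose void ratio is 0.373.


Using the relation n = e / (1 + e)
n = 0.373 / (1 + 0.373)
n = 0.373 / 1.373
n = 0.2717


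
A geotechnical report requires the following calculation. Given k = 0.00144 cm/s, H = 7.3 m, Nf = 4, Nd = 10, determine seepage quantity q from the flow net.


Convert k to m/s for unit consistency with H:
k = 0.00144 cm/s = 0.00144 / 100 m/s = 1.44e-05 m/s
Using q = k * H * Nf / Nd
Nf / Nd = 4 / 10 = 0.4
q = 1.44e-05 * 7.3 * 0.4
q = 4.205e-05 m^3/s per m


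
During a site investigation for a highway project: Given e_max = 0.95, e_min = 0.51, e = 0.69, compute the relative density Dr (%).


Using Dr = (e_max - e) / (e_max - e_min) * 100
e_max - e = 0.95 - 0.69 = 0.26
e_max - e_min = 0.95 - 0.51 = 0.44
Dr = 0.26 / 0.44 * 100
Dr = 59.09 %


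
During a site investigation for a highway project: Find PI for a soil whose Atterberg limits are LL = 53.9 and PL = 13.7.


Result: 40.2

Derivation:
Using PI = LL - PL
PI = 53.9 - 13.7
PI = 40.2


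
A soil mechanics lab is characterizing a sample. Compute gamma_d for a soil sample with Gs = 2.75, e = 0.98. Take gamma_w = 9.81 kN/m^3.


Using gamma_d = Gs * gamma_w / (1 + e)
gamma_d = 2.75 * 9.81 / (1 + 0.98)
gamma_d = 2.75 * 9.81 / 1.98
gamma_d = 13.625 kN/m^3


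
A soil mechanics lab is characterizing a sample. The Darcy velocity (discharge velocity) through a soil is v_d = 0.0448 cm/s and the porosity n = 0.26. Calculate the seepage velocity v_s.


Using v_s = v_d / n
v_s = 0.0448 / 0.26
v_s = 0.17231 cm/s


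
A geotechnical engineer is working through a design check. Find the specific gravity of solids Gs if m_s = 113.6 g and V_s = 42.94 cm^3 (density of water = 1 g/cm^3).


Using Gs = m_s / (V_s * rho_w)
Since rho_w = 1 g/cm^3:
Gs = 113.6 / 42.94
Gs = 2.646


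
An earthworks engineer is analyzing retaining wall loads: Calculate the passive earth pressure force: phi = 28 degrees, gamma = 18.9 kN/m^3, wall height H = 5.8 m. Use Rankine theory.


Compute passive earth pressure coefficient:
Kp = tan^2(45 + phi/2) = tan^2(59.0) = 2.769826
Compute passive force:
Pp = 0.5 * Kp * gamma * H^2
Pp = 0.5 * 2.769826 * 18.9 * 5.8^2
Pp = 880.52 kN/m


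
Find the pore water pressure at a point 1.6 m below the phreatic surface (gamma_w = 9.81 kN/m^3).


Using u = gamma_w * h_w
u = 9.81 * 1.6
u = 15.7 kPa


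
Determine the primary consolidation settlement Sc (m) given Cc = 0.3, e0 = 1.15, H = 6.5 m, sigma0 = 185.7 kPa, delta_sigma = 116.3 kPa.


Using Sc = Cc * H / (1 + e0) * log10((sigma0 + delta_sigma) / sigma0)
Stress ratio = (185.7 + 116.3) / 185.7 = 1.62628
log10(1.62628) = 0.211195
Cc * H / (1 + e0) = 0.3 * 6.5 / (1 + 1.15) = 0.906977
Sc = 0.906977 * 0.211195
Sc = 0.1915 m


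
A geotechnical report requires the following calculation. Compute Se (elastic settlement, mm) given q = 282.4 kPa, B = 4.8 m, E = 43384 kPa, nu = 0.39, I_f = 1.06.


Result: 28.082 mm

Derivation:
Using Se = q * B * (1 - nu^2) * I_f / E
1 - nu^2 = 1 - 0.39^2 = 0.8479
Se = 282.4 * 4.8 * 0.8479 * 1.06 / 43384
Se = 0.028082 m
Convert to mm: Se = 0.028082 * 1000 = 28.082 mm


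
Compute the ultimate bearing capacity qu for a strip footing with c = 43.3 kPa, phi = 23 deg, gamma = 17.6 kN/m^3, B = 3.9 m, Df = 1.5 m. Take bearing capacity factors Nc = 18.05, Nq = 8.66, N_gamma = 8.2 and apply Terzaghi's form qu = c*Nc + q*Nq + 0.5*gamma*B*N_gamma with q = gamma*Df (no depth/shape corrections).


Compute qu = c*Nc + gamma*Df*Nq + 0.5*gamma*B*N_gamma
Term 1: 43.3 * 18.05 = 781.565
Term 2: 17.6 * 1.5 * 8.66 = 228.624
Term 3: 0.5 * 17.6 * 3.9 * 8.2 = 281.424
qu = 781.565 + 228.624 + 281.424
qu = 1291.61 kPa


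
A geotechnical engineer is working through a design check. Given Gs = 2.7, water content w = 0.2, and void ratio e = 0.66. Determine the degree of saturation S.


Using S = Gs * w / e
S = 2.7 * 0.2 / 0.66
S = 0.8182


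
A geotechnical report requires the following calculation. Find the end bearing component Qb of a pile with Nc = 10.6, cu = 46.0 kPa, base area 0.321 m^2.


Result: 156.52 kN

Derivation:
Using Qb = Nc * cu * Ab
Qb = 10.6 * 46.0 * 0.321
Qb = 156.52 kN


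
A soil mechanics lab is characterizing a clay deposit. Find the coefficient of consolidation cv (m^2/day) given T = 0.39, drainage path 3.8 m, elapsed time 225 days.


Using cv = T * H_dr^2 / t
H_dr^2 = 3.8^2 = 14.44
cv = 0.39 * 14.44 / 225
cv = 0.02503 m^2/day


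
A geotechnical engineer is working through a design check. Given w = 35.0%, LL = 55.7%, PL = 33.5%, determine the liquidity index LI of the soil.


First compute the plasticity index:
PI = LL - PL = 55.7 - 33.5 = 22.2
Then compute the liquidity index:
LI = (w - PL) / PI
LI = (35.0 - 33.5) / 22.2
LI = 0.068


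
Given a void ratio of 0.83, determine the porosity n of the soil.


Result: 0.4536

Derivation:
Using the relation n = e / (1 + e)
n = 0.83 / (1 + 0.83)
n = 0.83 / 1.83
n = 0.4536


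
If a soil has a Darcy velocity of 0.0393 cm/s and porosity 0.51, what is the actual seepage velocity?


Result: 0.07706 cm/s

Derivation:
Using v_s = v_d / n
v_s = 0.0393 / 0.51
v_s = 0.07706 cm/s


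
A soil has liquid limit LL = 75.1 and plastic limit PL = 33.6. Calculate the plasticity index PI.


Result: 41.5

Derivation:
Using PI = LL - PL
PI = 75.1 - 33.6
PI = 41.5


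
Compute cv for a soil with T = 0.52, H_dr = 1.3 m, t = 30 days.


Using cv = T * H_dr^2 / t
H_dr^2 = 1.3^2 = 1.69
cv = 0.52 * 1.69 / 30
cv = 0.02929 m^2/day


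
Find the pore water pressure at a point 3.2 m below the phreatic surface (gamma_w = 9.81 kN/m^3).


Using u = gamma_w * h_w
u = 9.81 * 3.2
u = 31.39 kPa


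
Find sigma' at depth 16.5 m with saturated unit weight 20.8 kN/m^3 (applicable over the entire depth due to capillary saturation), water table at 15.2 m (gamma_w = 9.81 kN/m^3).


Result: 330.45 kPa

Derivation:
Total stress = gamma_sat * depth
sigma = 20.8 * 16.5 = 343.2 kPa
Pore water pressure u = gamma_w * (depth - d_wt)
u = 9.81 * (16.5 - 15.2) = 12.753 kPa
Effective stress = sigma - u
sigma' = 343.2 - 12.753 = 330.45 kPa


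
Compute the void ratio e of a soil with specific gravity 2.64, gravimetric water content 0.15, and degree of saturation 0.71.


Using the relation e = Gs * w / S
e = 2.64 * 0.15 / 0.71
e = 0.5577


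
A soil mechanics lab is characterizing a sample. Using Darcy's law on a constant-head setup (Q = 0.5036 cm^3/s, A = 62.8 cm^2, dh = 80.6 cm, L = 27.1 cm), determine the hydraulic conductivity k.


Result: 0.002696 cm/s

Derivation:
Compute hydraulic gradient:
i = dh / L = 80.6 / 27.1 = 2.97417
Then apply Darcy's law:
k = Q / (A * i)
k = 0.5036 / (62.8 * 2.97417)
k = 0.5036 / 186.778
k = 0.002696 cm/s


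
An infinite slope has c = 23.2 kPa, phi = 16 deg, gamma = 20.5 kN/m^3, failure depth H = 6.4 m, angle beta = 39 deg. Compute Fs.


Result: 0.716

Derivation:
Using Fs = c / (gamma*H*sin(beta)*cos(beta)) + tan(phi)/tan(beta)
Cohesion contribution = 23.2 / (20.5*6.4*sin(39)*cos(39))
Cohesion contribution = 0.361559
Friction contribution = tan(16)/tan(39) = 0.354101
Fs = 0.361559 + 0.354101
Fs = 0.716


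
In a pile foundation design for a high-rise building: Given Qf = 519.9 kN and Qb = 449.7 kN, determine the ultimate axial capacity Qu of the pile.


Using Qu = Qf + Qb
Qu = 519.9 + 449.7
Qu = 969.6 kN


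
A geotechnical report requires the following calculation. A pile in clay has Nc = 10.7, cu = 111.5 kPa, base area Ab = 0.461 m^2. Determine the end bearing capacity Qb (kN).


Using Qb = Nc * cu * Ab
Qb = 10.7 * 111.5 * 0.461
Qb = 550.0 kN


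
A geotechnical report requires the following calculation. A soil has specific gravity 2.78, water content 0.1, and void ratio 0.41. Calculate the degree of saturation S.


Using S = Gs * w / e
S = 2.78 * 0.1 / 0.41
S = 0.678


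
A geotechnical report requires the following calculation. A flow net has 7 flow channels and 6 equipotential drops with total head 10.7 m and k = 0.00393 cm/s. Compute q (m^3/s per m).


Convert k to m/s for unit consistency with H:
k = 0.00393 cm/s = 0.00393 / 100 m/s = 3.93e-05 m/s
Using q = k * H * Nf / Nd
Nf / Nd = 7 / 6 = 1.1667
q = 3.93e-05 * 10.7 * 1.1667
q = 0.0004906 m^3/s per m


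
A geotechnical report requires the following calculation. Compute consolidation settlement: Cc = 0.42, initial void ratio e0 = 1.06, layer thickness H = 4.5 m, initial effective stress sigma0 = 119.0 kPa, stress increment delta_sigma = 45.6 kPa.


Using Sc = Cc * H / (1 + e0) * log10((sigma0 + delta_sigma) / sigma0)
Stress ratio = (119.0 + 45.6) / 119.0 = 1.38319
log10(1.38319) = 0.140883
Cc * H / (1 + e0) = 0.42 * 4.5 / (1 + 1.06) = 0.917476
Sc = 0.917476 * 0.140883
Sc = 0.1293 m


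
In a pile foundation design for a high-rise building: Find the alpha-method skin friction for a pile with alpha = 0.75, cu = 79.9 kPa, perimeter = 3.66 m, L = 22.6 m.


Using Qs = alpha * cu * perimeter * L
Qs = 0.75 * 79.9 * 3.66 * 22.6
Qs = 4956.76 kN


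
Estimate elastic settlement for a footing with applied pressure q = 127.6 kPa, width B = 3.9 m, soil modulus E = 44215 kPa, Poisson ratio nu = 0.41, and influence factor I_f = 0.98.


Using Se = q * B * (1 - nu^2) * I_f / E
1 - nu^2 = 1 - 0.41^2 = 0.8319
Se = 127.6 * 3.9 * 0.8319 * 0.98 / 44215
Se = 0.009176 m
Convert to mm: Se = 0.009176 * 1000 = 9.176 mm


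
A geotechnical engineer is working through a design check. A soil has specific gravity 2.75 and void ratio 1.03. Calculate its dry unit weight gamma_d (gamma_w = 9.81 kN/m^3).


Using gamma_d = Gs * gamma_w / (1 + e)
gamma_d = 2.75 * 9.81 / (1 + 1.03)
gamma_d = 2.75 * 9.81 / 2.03
gamma_d = 13.289 kN/m^3


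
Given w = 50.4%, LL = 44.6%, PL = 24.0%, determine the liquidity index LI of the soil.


Result: 1.282

Derivation:
First compute the plasticity index:
PI = LL - PL = 44.6 - 24.0 = 20.6
Then compute the liquidity index:
LI = (w - PL) / PI
LI = (50.4 - 24.0) / 20.6
LI = 1.282


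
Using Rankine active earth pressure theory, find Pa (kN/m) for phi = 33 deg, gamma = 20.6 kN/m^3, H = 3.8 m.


Compute active earth pressure coefficient:
Ka = tan^2(45 - phi/2) = tan^2(28.5) = 0.294801
Compute active force:
Pa = 0.5 * Ka * gamma * H^2
Pa = 0.5 * 0.294801 * 20.6 * 3.8^2
Pa = 43.85 kN/m


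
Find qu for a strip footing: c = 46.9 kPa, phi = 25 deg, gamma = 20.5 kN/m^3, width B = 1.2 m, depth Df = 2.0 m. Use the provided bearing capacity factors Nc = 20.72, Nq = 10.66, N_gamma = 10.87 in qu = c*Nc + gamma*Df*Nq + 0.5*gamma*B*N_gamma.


Compute qu = c*Nc + gamma*Df*Nq + 0.5*gamma*B*N_gamma
Term 1: 46.9 * 20.72 = 971.768
Term 2: 20.5 * 2.0 * 10.66 = 437.06
Term 3: 0.5 * 20.5 * 1.2 * 10.87 = 133.701
qu = 971.768 + 437.06 + 133.701
qu = 1542.53 kPa


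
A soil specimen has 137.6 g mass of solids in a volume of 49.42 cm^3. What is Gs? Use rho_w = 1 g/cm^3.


Result: 2.784

Derivation:
Using Gs = m_s / (V_s * rho_w)
Since rho_w = 1 g/cm^3:
Gs = 137.6 / 49.42
Gs = 2.784


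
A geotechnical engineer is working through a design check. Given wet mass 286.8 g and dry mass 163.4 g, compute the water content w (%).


Using w = (m_wet - m_dry) / m_dry * 100
m_wet - m_dry = 286.8 - 163.4 = 123.4 g
w = 123.4 / 163.4 * 100
w = 75.52 %


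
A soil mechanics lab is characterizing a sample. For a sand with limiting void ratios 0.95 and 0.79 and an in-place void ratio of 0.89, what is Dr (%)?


Result: 37.5 %

Derivation:
Using Dr = (e_max - e) / (e_max - e_min) * 100
e_max - e = 0.95 - 0.89 = 0.06
e_max - e_min = 0.95 - 0.79 = 0.16
Dr = 0.06 / 0.16 * 100
Dr = 37.5 %


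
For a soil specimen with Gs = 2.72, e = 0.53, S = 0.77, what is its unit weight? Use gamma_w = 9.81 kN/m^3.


Using gamma = gamma_w * (Gs + S*e) / (1 + e)
Numerator: Gs + S*e = 2.72 + 0.77*0.53 = 3.1281
Denominator: 1 + e = 1 + 0.53 = 1.53
gamma = 9.81 * 3.1281 / 1.53
gamma = 20.057 kN/m^3


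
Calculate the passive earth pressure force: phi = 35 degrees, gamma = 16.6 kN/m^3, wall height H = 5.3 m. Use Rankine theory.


Result: 860.35 kN/m

Derivation:
Compute passive earth pressure coefficient:
Kp = tan^2(45 + phi/2) = tan^2(62.5) = 3.690172
Compute passive force:
Pp = 0.5 * Kp * gamma * H^2
Pp = 0.5 * 3.690172 * 16.6 * 5.3^2
Pp = 860.35 kN/m


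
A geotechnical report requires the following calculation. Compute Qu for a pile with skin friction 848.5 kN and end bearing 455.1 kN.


Result: 1303.6 kN

Derivation:
Using Qu = Qf + Qb
Qu = 848.5 + 455.1
Qu = 1303.6 kN


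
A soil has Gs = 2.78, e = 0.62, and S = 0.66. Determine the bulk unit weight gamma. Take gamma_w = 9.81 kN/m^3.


Result: 19.312 kN/m^3

Derivation:
Using gamma = gamma_w * (Gs + S*e) / (1 + e)
Numerator: Gs + S*e = 2.78 + 0.66*0.62 = 3.1892
Denominator: 1 + e = 1 + 0.62 = 1.62
gamma = 9.81 * 3.1892 / 1.62
gamma = 19.312 kN/m^3


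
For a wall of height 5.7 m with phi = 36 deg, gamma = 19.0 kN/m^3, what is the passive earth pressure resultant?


Result: 1188.89 kN/m

Derivation:
Compute passive earth pressure coefficient:
Kp = tan^2(45 + phi/2) = tan^2(63.0) = 3.85184
Compute passive force:
Pp = 0.5 * Kp * gamma * H^2
Pp = 0.5 * 3.85184 * 19.0 * 5.7^2
Pp = 1188.89 kN/m


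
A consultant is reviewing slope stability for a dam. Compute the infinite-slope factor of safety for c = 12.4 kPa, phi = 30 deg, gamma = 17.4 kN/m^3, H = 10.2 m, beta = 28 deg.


Using Fs = c / (gamma*H*sin(beta)*cos(beta)) + tan(phi)/tan(beta)
Cohesion contribution = 12.4 / (17.4*10.2*sin(28)*cos(28))
Cohesion contribution = 0.16855
Friction contribution = tan(30)/tan(28) = 1.08584
Fs = 0.16855 + 1.08584
Fs = 1.254


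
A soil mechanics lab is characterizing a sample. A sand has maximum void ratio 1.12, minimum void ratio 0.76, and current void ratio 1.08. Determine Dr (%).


Result: 11.11 %

Derivation:
Using Dr = (e_max - e) / (e_max - e_min) * 100
e_max - e = 1.12 - 1.08 = 0.04
e_max - e_min = 1.12 - 0.76 = 0.36
Dr = 0.04 / 0.36 * 100
Dr = 11.11 %


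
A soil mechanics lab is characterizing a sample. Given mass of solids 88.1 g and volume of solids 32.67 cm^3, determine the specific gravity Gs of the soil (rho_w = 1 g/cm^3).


Using Gs = m_s / (V_s * rho_w)
Since rho_w = 1 g/cm^3:
Gs = 88.1 / 32.67
Gs = 2.697


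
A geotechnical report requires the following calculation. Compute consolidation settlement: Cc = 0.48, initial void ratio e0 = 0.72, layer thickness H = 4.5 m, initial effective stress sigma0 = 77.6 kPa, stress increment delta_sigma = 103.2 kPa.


Using Sc = Cc * H / (1 + e0) * log10((sigma0 + delta_sigma) / sigma0)
Stress ratio = (77.6 + 103.2) / 77.6 = 2.3299
log10(2.3299) = 0.367337
Cc * H / (1 + e0) = 0.48 * 4.5 / (1 + 0.72) = 1.25581
Sc = 1.25581 * 0.367337
Sc = 0.4613 m


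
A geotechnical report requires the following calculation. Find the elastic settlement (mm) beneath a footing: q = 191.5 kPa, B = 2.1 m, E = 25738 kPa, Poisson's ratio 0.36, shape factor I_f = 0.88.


Result: 11.968 mm

Derivation:
Using Se = q * B * (1 - nu^2) * I_f / E
1 - nu^2 = 1 - 0.36^2 = 0.8704
Se = 191.5 * 2.1 * 0.8704 * 0.88 / 25738
Se = 0.011968 m
Convert to mm: Se = 0.011968 * 1000 = 11.968 mm


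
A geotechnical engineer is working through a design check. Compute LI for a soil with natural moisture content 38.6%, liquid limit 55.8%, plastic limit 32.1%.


First compute the plasticity index:
PI = LL - PL = 55.8 - 32.1 = 23.7
Then compute the liquidity index:
LI = (w - PL) / PI
LI = (38.6 - 32.1) / 23.7
LI = 0.274


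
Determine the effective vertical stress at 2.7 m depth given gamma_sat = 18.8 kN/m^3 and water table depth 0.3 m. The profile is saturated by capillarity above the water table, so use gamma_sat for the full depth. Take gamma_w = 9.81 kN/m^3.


Result: 27.22 kPa

Derivation:
Total stress = gamma_sat * depth
sigma = 18.8 * 2.7 = 50.76 kPa
Pore water pressure u = gamma_w * (depth - d_wt)
u = 9.81 * (2.7 - 0.3) = 23.544 kPa
Effective stress = sigma - u
sigma' = 50.76 - 23.544 = 27.22 kPa


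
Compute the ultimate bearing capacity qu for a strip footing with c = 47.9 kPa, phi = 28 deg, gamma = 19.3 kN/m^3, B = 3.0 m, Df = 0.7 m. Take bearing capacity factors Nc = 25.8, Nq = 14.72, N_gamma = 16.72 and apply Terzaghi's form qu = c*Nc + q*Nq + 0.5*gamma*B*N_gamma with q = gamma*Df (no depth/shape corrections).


Result: 1918.73 kPa

Derivation:
Compute qu = c*Nc + gamma*Df*Nq + 0.5*gamma*B*N_gamma
Term 1: 47.9 * 25.8 = 1235.82
Term 2: 19.3 * 0.7 * 14.72 = 198.8672
Term 3: 0.5 * 19.3 * 3.0 * 16.72 = 484.044
qu = 1235.82 + 198.8672 + 484.044
qu = 1918.73 kPa


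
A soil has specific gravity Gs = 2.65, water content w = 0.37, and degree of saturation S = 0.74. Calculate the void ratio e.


Using the relation e = Gs * w / S
e = 2.65 * 0.37 / 0.74
e = 1.325


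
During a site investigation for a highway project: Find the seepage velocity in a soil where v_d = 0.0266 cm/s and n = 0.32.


Result: 0.08312 cm/s

Derivation:
Using v_s = v_d / n
v_s = 0.0266 / 0.32
v_s = 0.08312 cm/s


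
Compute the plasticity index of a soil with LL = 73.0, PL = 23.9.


Using PI = LL - PL
PI = 73.0 - 23.9
PI = 49.1


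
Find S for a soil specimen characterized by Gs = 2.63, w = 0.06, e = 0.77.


Result: 0.2049

Derivation:
Using S = Gs * w / e
S = 2.63 * 0.06 / 0.77
S = 0.2049


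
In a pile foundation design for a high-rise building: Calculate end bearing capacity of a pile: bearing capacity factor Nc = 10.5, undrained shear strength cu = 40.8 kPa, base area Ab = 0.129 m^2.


Using Qb = Nc * cu * Ab
Qb = 10.5 * 40.8 * 0.129
Qb = 55.26 kN


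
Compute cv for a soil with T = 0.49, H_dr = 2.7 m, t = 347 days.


Result: 0.01029 m^2/day

Derivation:
Using cv = T * H_dr^2 / t
H_dr^2 = 2.7^2 = 7.29
cv = 0.49 * 7.29 / 347
cv = 0.01029 m^2/day


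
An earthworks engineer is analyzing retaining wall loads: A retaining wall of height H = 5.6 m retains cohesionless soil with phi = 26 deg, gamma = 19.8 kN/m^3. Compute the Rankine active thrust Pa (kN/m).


Compute active earth pressure coefficient:
Ka = tan^2(45 - phi/2) = tan^2(32.0) = 0.390462
Compute active force:
Pa = 0.5 * Ka * gamma * H^2
Pa = 0.5 * 0.390462 * 19.8 * 5.6^2
Pa = 121.22 kN/m


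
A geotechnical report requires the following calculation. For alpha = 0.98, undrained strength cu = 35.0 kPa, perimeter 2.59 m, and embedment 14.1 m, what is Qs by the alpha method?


Using Qs = alpha * cu * perimeter * L
Qs = 0.98 * 35.0 * 2.59 * 14.1
Qs = 1252.6 kN


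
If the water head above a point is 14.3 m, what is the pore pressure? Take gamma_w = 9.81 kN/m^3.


Result: 140.28 kPa

Derivation:
Using u = gamma_w * h_w
u = 9.81 * 14.3
u = 140.28 kPa


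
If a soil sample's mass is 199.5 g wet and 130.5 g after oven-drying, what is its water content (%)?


Result: 52.87 %

Derivation:
Using w = (m_wet - m_dry) / m_dry * 100
m_wet - m_dry = 199.5 - 130.5 = 69.0 g
w = 69.0 / 130.5 * 100
w = 52.87 %


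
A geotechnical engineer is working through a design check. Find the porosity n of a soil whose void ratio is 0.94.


Result: 0.4845

Derivation:
Using the relation n = e / (1 + e)
n = 0.94 / (1 + 0.94)
n = 0.94 / 1.94
n = 0.4845


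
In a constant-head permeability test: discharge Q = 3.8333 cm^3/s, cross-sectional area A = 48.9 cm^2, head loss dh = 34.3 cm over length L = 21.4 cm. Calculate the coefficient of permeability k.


Compute hydraulic gradient:
i = dh / L = 34.3 / 21.4 = 1.6028
Then apply Darcy's law:
k = Q / (A * i)
k = 3.8333 / (48.9 * 1.6028)
k = 3.8333 / 78.3771
k = 0.048908 cm/s


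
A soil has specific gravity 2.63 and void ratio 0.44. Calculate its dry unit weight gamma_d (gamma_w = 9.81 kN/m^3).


Using gamma_d = Gs * gamma_w / (1 + e)
gamma_d = 2.63 * 9.81 / (1 + 0.44)
gamma_d = 2.63 * 9.81 / 1.44
gamma_d = 17.917 kN/m^3


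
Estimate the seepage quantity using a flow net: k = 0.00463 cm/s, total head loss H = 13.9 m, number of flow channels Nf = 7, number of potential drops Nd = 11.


Convert k to m/s for unit consistency with H:
k = 0.00463 cm/s = 0.00463 / 100 m/s = 4.63e-05 m/s
Using q = k * H * Nf / Nd
Nf / Nd = 7 / 11 = 0.6364
q = 4.63e-05 * 13.9 * 0.6364
q = 0.0004095 m^3/s per m


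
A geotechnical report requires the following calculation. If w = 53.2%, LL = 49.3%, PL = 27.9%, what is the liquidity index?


Result: 1.182

Derivation:
First compute the plasticity index:
PI = LL - PL = 49.3 - 27.9 = 21.4
Then compute the liquidity index:
LI = (w - PL) / PI
LI = (53.2 - 27.9) / 21.4
LI = 1.182


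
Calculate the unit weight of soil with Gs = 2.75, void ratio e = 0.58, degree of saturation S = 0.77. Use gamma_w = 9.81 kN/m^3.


Using gamma = gamma_w * (Gs + S*e) / (1 + e)
Numerator: Gs + S*e = 2.75 + 0.77*0.58 = 3.1966
Denominator: 1 + e = 1 + 0.58 = 1.58
gamma = 9.81 * 3.1966 / 1.58
gamma = 19.847 kN/m^3


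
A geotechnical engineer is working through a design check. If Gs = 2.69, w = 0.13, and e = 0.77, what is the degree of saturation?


Result: 0.4542

Derivation:
Using S = Gs * w / e
S = 2.69 * 0.13 / 0.77
S = 0.4542


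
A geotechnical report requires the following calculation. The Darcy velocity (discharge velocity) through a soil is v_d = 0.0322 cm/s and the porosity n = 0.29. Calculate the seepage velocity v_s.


Using v_s = v_d / n
v_s = 0.0322 / 0.29
v_s = 0.11103 cm/s


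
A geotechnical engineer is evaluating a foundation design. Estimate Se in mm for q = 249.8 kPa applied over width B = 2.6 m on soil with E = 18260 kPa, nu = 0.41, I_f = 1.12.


Using Se = q * B * (1 - nu^2) * I_f / E
1 - nu^2 = 1 - 0.41^2 = 0.8319
Se = 249.8 * 2.6 * 0.8319 * 1.12 / 18260
Se = 0.033140 m
Convert to mm: Se = 0.033140 * 1000 = 33.14 mm


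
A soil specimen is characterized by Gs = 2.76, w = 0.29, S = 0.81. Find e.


Using the relation e = Gs * w / S
e = 2.76 * 0.29 / 0.81
e = 0.9881


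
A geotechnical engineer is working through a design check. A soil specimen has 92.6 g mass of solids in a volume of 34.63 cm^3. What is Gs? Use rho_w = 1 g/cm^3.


Result: 2.674

Derivation:
Using Gs = m_s / (V_s * rho_w)
Since rho_w = 1 g/cm^3:
Gs = 92.6 / 34.63
Gs = 2.674


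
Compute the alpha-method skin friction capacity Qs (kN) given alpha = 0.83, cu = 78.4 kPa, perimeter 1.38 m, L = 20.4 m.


Using Qs = alpha * cu * perimeter * L
Qs = 0.83 * 78.4 * 1.38 * 20.4
Qs = 1831.91 kN


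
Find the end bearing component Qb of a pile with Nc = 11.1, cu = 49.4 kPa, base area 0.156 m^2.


Result: 85.54 kN

Derivation:
Using Qb = Nc * cu * Ab
Qb = 11.1 * 49.4 * 0.156
Qb = 85.54 kN


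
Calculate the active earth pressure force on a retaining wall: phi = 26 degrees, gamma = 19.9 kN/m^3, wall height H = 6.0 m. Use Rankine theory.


Result: 139.86 kN/m

Derivation:
Compute active earth pressure coefficient:
Ka = tan^2(45 - phi/2) = tan^2(32.0) = 0.390462
Compute active force:
Pa = 0.5 * Ka * gamma * H^2
Pa = 0.5 * 0.390462 * 19.9 * 6.0^2
Pa = 139.86 kN/m


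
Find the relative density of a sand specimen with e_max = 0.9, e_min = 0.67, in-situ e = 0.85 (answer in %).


Using Dr = (e_max - e) / (e_max - e_min) * 100
e_max - e = 0.9 - 0.85 = 0.05
e_max - e_min = 0.9 - 0.67 = 0.23
Dr = 0.05 / 0.23 * 100
Dr = 21.74 %
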